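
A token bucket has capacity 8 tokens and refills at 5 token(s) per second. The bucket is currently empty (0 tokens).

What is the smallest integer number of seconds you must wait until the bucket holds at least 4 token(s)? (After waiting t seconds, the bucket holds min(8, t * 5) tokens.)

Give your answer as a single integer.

Need t * 5 >= 4, so t >= 4/5.
Smallest integer t = ceil(4/5) = 1.

Answer: 1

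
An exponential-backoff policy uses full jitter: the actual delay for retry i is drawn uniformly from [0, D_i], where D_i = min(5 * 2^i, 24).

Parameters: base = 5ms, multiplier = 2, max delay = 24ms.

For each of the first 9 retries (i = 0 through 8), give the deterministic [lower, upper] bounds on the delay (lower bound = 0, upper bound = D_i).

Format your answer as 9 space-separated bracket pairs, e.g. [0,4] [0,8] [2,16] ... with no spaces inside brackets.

Computing bounds per retry:
  i=0: D_i=min(5*2^0,24)=5, bounds=[0,5]
  i=1: D_i=min(5*2^1,24)=10, bounds=[0,10]
  i=2: D_i=min(5*2^2,24)=20, bounds=[0,20]
  i=3: D_i=min(5*2^3,24)=24, bounds=[0,24]
  i=4: D_i=min(5*2^4,24)=24, bounds=[0,24]
  i=5: D_i=min(5*2^5,24)=24, bounds=[0,24]
  i=6: D_i=min(5*2^6,24)=24, bounds=[0,24]
  i=7: D_i=min(5*2^7,24)=24, bounds=[0,24]
  i=8: D_i=min(5*2^8,24)=24, bounds=[0,24]

Answer: [0,5] [0,10] [0,20] [0,24] [0,24] [0,24] [0,24] [0,24] [0,24]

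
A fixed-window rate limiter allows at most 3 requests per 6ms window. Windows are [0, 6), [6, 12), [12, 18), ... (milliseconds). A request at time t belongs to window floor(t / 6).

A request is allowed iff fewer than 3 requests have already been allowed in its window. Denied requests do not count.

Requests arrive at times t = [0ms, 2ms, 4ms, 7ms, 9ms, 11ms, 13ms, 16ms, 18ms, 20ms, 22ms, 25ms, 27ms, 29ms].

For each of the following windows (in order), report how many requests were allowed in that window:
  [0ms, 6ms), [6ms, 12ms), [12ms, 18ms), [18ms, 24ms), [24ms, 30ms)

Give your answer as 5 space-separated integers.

Processing requests:
  req#1 t=0ms (window 0): ALLOW
  req#2 t=2ms (window 0): ALLOW
  req#3 t=4ms (window 0): ALLOW
  req#4 t=7ms (window 1): ALLOW
  req#5 t=9ms (window 1): ALLOW
  req#6 t=11ms (window 1): ALLOW
  req#7 t=13ms (window 2): ALLOW
  req#8 t=16ms (window 2): ALLOW
  req#9 t=18ms (window 3): ALLOW
  req#10 t=20ms (window 3): ALLOW
  req#11 t=22ms (window 3): ALLOW
  req#12 t=25ms (window 4): ALLOW
  req#13 t=27ms (window 4): ALLOW
  req#14 t=29ms (window 4): ALLOW

Allowed counts by window: 3 3 2 3 3

Answer: 3 3 2 3 3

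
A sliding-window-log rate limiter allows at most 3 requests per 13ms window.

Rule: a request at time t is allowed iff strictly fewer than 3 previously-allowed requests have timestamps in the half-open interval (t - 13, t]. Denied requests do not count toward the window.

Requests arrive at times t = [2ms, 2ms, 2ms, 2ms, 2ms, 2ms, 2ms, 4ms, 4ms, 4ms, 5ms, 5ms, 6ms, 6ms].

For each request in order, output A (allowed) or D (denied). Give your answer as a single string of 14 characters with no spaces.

Tracking allowed requests in the window:
  req#1 t=2ms: ALLOW
  req#2 t=2ms: ALLOW
  req#3 t=2ms: ALLOW
  req#4 t=2ms: DENY
  req#5 t=2ms: DENY
  req#6 t=2ms: DENY
  req#7 t=2ms: DENY
  req#8 t=4ms: DENY
  req#9 t=4ms: DENY
  req#10 t=4ms: DENY
  req#11 t=5ms: DENY
  req#12 t=5ms: DENY
  req#13 t=6ms: DENY
  req#14 t=6ms: DENY

Answer: AAADDDDDDDDDDD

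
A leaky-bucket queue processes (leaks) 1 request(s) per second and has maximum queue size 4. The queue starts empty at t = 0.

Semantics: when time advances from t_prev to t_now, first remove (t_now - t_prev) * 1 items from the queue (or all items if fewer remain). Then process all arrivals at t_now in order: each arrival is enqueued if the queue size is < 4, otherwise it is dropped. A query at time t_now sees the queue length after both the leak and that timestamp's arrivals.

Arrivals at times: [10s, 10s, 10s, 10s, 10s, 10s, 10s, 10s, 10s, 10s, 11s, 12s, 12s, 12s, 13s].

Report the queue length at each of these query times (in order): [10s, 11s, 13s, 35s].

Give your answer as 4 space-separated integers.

Queue lengths at query times:
  query t=10s: backlog = 4
  query t=11s: backlog = 4
  query t=13s: backlog = 4
  query t=35s: backlog = 0

Answer: 4 4 4 0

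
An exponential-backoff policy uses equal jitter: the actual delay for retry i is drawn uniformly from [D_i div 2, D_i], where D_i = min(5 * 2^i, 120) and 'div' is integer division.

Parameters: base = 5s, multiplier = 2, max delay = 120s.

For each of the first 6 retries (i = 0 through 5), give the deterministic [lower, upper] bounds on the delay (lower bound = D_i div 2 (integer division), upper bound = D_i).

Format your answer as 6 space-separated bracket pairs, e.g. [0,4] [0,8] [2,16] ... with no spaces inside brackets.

Computing bounds per retry:
  i=0: D_i=min(5*2^0,120)=5, bounds=[2,5]
  i=1: D_i=min(5*2^1,120)=10, bounds=[5,10]
  i=2: D_i=min(5*2^2,120)=20, bounds=[10,20]
  i=3: D_i=min(5*2^3,120)=40, bounds=[20,40]
  i=4: D_i=min(5*2^4,120)=80, bounds=[40,80]
  i=5: D_i=min(5*2^5,120)=120, bounds=[60,120]

Answer: [2,5] [5,10] [10,20] [20,40] [40,80] [60,120]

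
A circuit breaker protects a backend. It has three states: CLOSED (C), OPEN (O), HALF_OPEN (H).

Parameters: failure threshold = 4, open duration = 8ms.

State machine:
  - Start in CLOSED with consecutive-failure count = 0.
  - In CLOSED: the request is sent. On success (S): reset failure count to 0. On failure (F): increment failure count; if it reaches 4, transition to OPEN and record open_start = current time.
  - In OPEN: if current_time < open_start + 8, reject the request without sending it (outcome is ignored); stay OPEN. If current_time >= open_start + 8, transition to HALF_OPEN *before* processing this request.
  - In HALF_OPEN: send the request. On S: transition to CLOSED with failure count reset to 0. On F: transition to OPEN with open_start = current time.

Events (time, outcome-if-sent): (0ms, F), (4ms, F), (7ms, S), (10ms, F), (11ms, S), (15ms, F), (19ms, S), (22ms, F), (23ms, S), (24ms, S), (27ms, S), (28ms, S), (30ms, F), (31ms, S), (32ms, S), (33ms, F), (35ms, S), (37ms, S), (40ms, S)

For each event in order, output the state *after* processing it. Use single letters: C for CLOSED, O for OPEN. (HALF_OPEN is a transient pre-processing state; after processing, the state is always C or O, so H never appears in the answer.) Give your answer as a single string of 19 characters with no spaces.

State after each event:
  event#1 t=0ms outcome=F: state=CLOSED
  event#2 t=4ms outcome=F: state=CLOSED
  event#3 t=7ms outcome=S: state=CLOSED
  event#4 t=10ms outcome=F: state=CLOSED
  event#5 t=11ms outcome=S: state=CLOSED
  event#6 t=15ms outcome=F: state=CLOSED
  event#7 t=19ms outcome=S: state=CLOSED
  event#8 t=22ms outcome=F: state=CLOSED
  event#9 t=23ms outcome=S: state=CLOSED
  event#10 t=24ms outcome=S: state=CLOSED
  event#11 t=27ms outcome=S: state=CLOSED
  event#12 t=28ms outcome=S: state=CLOSED
  event#13 t=30ms outcome=F: state=CLOSED
  event#14 t=31ms outcome=S: state=CLOSED
  event#15 t=32ms outcome=S: state=CLOSED
  event#16 t=33ms outcome=F: state=CLOSED
  event#17 t=35ms outcome=S: state=CLOSED
  event#18 t=37ms outcome=S: state=CLOSED
  event#19 t=40ms outcome=S: state=CLOSED

Answer: CCCCCCCCCCCCCCCCCCC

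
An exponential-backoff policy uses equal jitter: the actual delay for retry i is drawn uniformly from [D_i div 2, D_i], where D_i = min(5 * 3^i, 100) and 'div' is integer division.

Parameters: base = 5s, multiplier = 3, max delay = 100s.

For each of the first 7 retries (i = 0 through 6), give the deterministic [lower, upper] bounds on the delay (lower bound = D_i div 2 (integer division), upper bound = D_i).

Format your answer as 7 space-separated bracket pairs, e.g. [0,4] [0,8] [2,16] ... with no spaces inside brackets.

Computing bounds per retry:
  i=0: D_i=min(5*3^0,100)=5, bounds=[2,5]
  i=1: D_i=min(5*3^1,100)=15, bounds=[7,15]
  i=2: D_i=min(5*3^2,100)=45, bounds=[22,45]
  i=3: D_i=min(5*3^3,100)=100, bounds=[50,100]
  i=4: D_i=min(5*3^4,100)=100, bounds=[50,100]
  i=5: D_i=min(5*3^5,100)=100, bounds=[50,100]
  i=6: D_i=min(5*3^6,100)=100, bounds=[50,100]

Answer: [2,5] [7,15] [22,45] [50,100] [50,100] [50,100] [50,100]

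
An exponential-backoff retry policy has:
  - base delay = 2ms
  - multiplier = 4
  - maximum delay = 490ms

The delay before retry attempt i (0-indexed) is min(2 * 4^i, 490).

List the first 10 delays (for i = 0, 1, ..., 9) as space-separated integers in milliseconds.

Computing each delay:
  i=0: min(2*4^0, 490) = 2
  i=1: min(2*4^1, 490) = 8
  i=2: min(2*4^2, 490) = 32
  i=3: min(2*4^3, 490) = 128
  i=4: min(2*4^4, 490) = 490
  i=5: min(2*4^5, 490) = 490
  i=6: min(2*4^6, 490) = 490
  i=7: min(2*4^7, 490) = 490
  i=8: min(2*4^8, 490) = 490
  i=9: min(2*4^9, 490) = 490

Answer: 2 8 32 128 490 490 490 490 490 490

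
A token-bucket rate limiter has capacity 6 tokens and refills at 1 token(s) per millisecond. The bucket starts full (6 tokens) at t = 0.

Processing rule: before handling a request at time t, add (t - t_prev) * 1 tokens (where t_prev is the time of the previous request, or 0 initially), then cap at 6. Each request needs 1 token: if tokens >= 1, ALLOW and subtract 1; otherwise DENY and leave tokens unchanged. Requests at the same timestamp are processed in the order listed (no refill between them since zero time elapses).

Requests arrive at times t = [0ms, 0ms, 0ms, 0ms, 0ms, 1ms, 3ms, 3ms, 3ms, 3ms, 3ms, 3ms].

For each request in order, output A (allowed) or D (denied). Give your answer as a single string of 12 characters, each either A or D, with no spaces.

Answer: AAAAAAAAADDD

Derivation:
Simulating step by step:
  req#1 t=0ms: ALLOW
  req#2 t=0ms: ALLOW
  req#3 t=0ms: ALLOW
  req#4 t=0ms: ALLOW
  req#5 t=0ms: ALLOW
  req#6 t=1ms: ALLOW
  req#7 t=3ms: ALLOW
  req#8 t=3ms: ALLOW
  req#9 t=3ms: ALLOW
  req#10 t=3ms: DENY
  req#11 t=3ms: DENY
  req#12 t=3ms: DENY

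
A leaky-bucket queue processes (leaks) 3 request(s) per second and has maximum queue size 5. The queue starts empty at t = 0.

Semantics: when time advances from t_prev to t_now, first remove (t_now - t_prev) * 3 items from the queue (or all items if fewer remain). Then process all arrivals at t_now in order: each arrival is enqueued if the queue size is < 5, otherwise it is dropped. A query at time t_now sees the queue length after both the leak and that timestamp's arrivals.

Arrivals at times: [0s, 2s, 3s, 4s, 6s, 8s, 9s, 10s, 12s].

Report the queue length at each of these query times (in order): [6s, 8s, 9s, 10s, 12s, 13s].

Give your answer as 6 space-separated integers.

Queue lengths at query times:
  query t=6s: backlog = 1
  query t=8s: backlog = 1
  query t=9s: backlog = 1
  query t=10s: backlog = 1
  query t=12s: backlog = 1
  query t=13s: backlog = 0

Answer: 1 1 1 1 1 0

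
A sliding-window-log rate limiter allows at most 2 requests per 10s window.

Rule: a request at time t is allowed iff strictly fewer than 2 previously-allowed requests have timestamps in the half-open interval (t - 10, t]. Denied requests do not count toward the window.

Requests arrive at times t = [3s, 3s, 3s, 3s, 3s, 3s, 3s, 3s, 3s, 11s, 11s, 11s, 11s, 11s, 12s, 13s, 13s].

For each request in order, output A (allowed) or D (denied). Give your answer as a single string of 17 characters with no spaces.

Answer: AADDDDDDDDDDDDDAA

Derivation:
Tracking allowed requests in the window:
  req#1 t=3s: ALLOW
  req#2 t=3s: ALLOW
  req#3 t=3s: DENY
  req#4 t=3s: DENY
  req#5 t=3s: DENY
  req#6 t=3s: DENY
  req#7 t=3s: DENY
  req#8 t=3s: DENY
  req#9 t=3s: DENY
  req#10 t=11s: DENY
  req#11 t=11s: DENY
  req#12 t=11s: DENY
  req#13 t=11s: DENY
  req#14 t=11s: DENY
  req#15 t=12s: DENY
  req#16 t=13s: ALLOW
  req#17 t=13s: ALLOW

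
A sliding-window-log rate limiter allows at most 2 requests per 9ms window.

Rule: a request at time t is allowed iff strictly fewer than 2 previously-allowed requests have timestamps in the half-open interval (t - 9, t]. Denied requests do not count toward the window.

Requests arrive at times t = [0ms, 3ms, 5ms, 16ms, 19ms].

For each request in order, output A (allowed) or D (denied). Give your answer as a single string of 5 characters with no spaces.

Tracking allowed requests in the window:
  req#1 t=0ms: ALLOW
  req#2 t=3ms: ALLOW
  req#3 t=5ms: DENY
  req#4 t=16ms: ALLOW
  req#5 t=19ms: ALLOW

Answer: AADAA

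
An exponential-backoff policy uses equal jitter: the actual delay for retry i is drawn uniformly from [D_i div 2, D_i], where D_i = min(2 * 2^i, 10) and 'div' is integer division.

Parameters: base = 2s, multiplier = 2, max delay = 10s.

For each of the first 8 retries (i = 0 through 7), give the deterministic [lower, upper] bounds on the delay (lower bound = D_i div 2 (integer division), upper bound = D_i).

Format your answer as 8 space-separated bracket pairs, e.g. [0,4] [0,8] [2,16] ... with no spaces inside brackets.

Computing bounds per retry:
  i=0: D_i=min(2*2^0,10)=2, bounds=[1,2]
  i=1: D_i=min(2*2^1,10)=4, bounds=[2,4]
  i=2: D_i=min(2*2^2,10)=8, bounds=[4,8]
  i=3: D_i=min(2*2^3,10)=10, bounds=[5,10]
  i=4: D_i=min(2*2^4,10)=10, bounds=[5,10]
  i=5: D_i=min(2*2^5,10)=10, bounds=[5,10]
  i=6: D_i=min(2*2^6,10)=10, bounds=[5,10]
  i=7: D_i=min(2*2^7,10)=10, bounds=[5,10]

Answer: [1,2] [2,4] [4,8] [5,10] [5,10] [5,10] [5,10] [5,10]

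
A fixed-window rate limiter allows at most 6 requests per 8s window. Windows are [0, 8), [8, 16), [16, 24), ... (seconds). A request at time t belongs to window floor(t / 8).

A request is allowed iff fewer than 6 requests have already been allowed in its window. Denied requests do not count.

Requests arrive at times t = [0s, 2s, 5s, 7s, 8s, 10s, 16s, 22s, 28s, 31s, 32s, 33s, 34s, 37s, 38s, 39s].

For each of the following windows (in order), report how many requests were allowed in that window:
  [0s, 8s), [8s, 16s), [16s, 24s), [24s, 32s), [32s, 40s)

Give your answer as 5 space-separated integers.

Processing requests:
  req#1 t=0s (window 0): ALLOW
  req#2 t=2s (window 0): ALLOW
  req#3 t=5s (window 0): ALLOW
  req#4 t=7s (window 0): ALLOW
  req#5 t=8s (window 1): ALLOW
  req#6 t=10s (window 1): ALLOW
  req#7 t=16s (window 2): ALLOW
  req#8 t=22s (window 2): ALLOW
  req#9 t=28s (window 3): ALLOW
  req#10 t=31s (window 3): ALLOW
  req#11 t=32s (window 4): ALLOW
  req#12 t=33s (window 4): ALLOW
  req#13 t=34s (window 4): ALLOW
  req#14 t=37s (window 4): ALLOW
  req#15 t=38s (window 4): ALLOW
  req#16 t=39s (window 4): ALLOW

Allowed counts by window: 4 2 2 2 6

Answer: 4 2 2 2 6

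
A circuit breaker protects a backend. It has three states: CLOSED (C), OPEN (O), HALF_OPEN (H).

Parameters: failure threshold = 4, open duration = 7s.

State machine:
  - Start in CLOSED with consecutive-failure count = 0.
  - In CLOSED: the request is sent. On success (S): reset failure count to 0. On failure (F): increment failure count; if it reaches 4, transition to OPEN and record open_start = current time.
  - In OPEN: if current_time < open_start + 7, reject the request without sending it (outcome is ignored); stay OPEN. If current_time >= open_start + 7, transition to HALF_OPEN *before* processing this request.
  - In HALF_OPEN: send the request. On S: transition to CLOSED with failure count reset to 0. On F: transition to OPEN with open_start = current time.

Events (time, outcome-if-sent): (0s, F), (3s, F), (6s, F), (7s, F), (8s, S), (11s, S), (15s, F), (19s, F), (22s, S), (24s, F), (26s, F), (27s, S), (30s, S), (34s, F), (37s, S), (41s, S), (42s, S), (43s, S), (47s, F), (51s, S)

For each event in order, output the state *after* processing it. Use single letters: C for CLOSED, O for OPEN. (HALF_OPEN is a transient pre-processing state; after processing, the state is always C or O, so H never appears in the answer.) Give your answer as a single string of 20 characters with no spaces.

Answer: CCCOOOOOCCCCCCCCCCCC

Derivation:
State after each event:
  event#1 t=0s outcome=F: state=CLOSED
  event#2 t=3s outcome=F: state=CLOSED
  event#3 t=6s outcome=F: state=CLOSED
  event#4 t=7s outcome=F: state=OPEN
  event#5 t=8s outcome=S: state=OPEN
  event#6 t=11s outcome=S: state=OPEN
  event#7 t=15s outcome=F: state=OPEN
  event#8 t=19s outcome=F: state=OPEN
  event#9 t=22s outcome=S: state=CLOSED
  event#10 t=24s outcome=F: state=CLOSED
  event#11 t=26s outcome=F: state=CLOSED
  event#12 t=27s outcome=S: state=CLOSED
  event#13 t=30s outcome=S: state=CLOSED
  event#14 t=34s outcome=F: state=CLOSED
  event#15 t=37s outcome=S: state=CLOSED
  event#16 t=41s outcome=S: state=CLOSED
  event#17 t=42s outcome=S: state=CLOSED
  event#18 t=43s outcome=S: state=CLOSED
  event#19 t=47s outcome=F: state=CLOSED
  event#20 t=51s outcome=S: state=CLOSED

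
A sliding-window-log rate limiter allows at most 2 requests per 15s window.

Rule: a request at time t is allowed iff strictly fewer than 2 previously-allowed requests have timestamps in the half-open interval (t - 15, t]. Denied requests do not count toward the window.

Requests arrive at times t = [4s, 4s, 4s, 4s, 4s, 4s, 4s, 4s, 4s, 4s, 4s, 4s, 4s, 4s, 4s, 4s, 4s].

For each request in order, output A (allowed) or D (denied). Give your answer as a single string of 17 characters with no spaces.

Answer: AADDDDDDDDDDDDDDD

Derivation:
Tracking allowed requests in the window:
  req#1 t=4s: ALLOW
  req#2 t=4s: ALLOW
  req#3 t=4s: DENY
  req#4 t=4s: DENY
  req#5 t=4s: DENY
  req#6 t=4s: DENY
  req#7 t=4s: DENY
  req#8 t=4s: DENY
  req#9 t=4s: DENY
  req#10 t=4s: DENY
  req#11 t=4s: DENY
  req#12 t=4s: DENY
  req#13 t=4s: DENY
  req#14 t=4s: DENY
  req#15 t=4s: DENY
  req#16 t=4s: DENY
  req#17 t=4s: DENY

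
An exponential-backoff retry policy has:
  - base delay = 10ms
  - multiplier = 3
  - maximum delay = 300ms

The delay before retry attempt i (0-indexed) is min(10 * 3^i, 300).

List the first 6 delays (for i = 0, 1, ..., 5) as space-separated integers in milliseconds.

Answer: 10 30 90 270 300 300

Derivation:
Computing each delay:
  i=0: min(10*3^0, 300) = 10
  i=1: min(10*3^1, 300) = 30
  i=2: min(10*3^2, 300) = 90
  i=3: min(10*3^3, 300) = 270
  i=4: min(10*3^4, 300) = 300
  i=5: min(10*3^5, 300) = 300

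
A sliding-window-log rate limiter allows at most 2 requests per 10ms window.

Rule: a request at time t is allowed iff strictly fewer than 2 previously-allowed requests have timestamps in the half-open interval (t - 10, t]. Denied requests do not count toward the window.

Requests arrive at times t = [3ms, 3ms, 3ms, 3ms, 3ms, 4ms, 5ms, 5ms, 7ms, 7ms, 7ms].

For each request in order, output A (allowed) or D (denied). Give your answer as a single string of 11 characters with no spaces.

Answer: AADDDDDDDDD

Derivation:
Tracking allowed requests in the window:
  req#1 t=3ms: ALLOW
  req#2 t=3ms: ALLOW
  req#3 t=3ms: DENY
  req#4 t=3ms: DENY
  req#5 t=3ms: DENY
  req#6 t=4ms: DENY
  req#7 t=5ms: DENY
  req#8 t=5ms: DENY
  req#9 t=7ms: DENY
  req#10 t=7ms: DENY
  req#11 t=7ms: DENY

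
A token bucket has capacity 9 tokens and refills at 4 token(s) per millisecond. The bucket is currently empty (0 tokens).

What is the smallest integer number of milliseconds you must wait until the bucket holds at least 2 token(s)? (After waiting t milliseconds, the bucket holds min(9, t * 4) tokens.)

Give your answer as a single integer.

Answer: 1

Derivation:
Need t * 4 >= 2, so t >= 2/4.
Smallest integer t = ceil(2/4) = 1.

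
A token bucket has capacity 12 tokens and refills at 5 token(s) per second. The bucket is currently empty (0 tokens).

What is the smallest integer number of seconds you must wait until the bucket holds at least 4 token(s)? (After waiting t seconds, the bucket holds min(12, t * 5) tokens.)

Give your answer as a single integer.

Answer: 1

Derivation:
Need t * 5 >= 4, so t >= 4/5.
Smallest integer t = ceil(4/5) = 1.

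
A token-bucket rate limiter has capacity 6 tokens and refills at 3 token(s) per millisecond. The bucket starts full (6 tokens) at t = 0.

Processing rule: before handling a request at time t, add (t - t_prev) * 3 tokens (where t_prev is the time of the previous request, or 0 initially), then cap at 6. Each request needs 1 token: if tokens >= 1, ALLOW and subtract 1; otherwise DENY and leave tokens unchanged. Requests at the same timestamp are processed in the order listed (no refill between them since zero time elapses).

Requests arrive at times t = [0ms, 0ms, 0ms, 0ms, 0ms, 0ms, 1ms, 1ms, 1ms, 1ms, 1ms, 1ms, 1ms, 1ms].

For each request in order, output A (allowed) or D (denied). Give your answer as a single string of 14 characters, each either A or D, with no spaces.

Simulating step by step:
  req#1 t=0ms: ALLOW
  req#2 t=0ms: ALLOW
  req#3 t=0ms: ALLOW
  req#4 t=0ms: ALLOW
  req#5 t=0ms: ALLOW
  req#6 t=0ms: ALLOW
  req#7 t=1ms: ALLOW
  req#8 t=1ms: ALLOW
  req#9 t=1ms: ALLOW
  req#10 t=1ms: DENY
  req#11 t=1ms: DENY
  req#12 t=1ms: DENY
  req#13 t=1ms: DENY
  req#14 t=1ms: DENY

Answer: AAAAAAAAADDDDD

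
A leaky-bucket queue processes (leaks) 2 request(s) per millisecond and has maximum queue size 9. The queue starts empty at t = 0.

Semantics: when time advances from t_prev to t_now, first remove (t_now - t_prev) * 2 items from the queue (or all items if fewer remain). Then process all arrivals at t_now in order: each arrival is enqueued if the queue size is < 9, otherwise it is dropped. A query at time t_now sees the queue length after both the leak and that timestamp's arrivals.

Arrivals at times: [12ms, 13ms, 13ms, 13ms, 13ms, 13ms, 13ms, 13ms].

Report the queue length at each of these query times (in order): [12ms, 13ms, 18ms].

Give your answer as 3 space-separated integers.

Answer: 1 7 0

Derivation:
Queue lengths at query times:
  query t=12ms: backlog = 1
  query t=13ms: backlog = 7
  query t=18ms: backlog = 0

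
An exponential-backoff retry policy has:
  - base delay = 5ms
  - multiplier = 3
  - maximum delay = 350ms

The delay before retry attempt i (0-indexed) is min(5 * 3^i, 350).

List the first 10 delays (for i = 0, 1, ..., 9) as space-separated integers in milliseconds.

Computing each delay:
  i=0: min(5*3^0, 350) = 5
  i=1: min(5*3^1, 350) = 15
  i=2: min(5*3^2, 350) = 45
  i=3: min(5*3^3, 350) = 135
  i=4: min(5*3^4, 350) = 350
  i=5: min(5*3^5, 350) = 350
  i=6: min(5*3^6, 350) = 350
  i=7: min(5*3^7, 350) = 350
  i=8: min(5*3^8, 350) = 350
  i=9: min(5*3^9, 350) = 350

Answer: 5 15 45 135 350 350 350 350 350 350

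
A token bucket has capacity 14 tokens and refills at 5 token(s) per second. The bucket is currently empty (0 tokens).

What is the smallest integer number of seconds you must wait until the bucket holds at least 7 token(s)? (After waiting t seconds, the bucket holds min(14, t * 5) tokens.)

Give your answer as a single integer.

Answer: 2

Derivation:
Need t * 5 >= 7, so t >= 7/5.
Smallest integer t = ceil(7/5) = 2.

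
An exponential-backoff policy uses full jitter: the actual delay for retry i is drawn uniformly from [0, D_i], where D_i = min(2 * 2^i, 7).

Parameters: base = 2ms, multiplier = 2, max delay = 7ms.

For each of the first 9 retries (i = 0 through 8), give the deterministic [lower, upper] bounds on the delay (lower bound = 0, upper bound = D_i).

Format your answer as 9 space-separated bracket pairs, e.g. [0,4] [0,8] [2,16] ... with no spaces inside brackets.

Computing bounds per retry:
  i=0: D_i=min(2*2^0,7)=2, bounds=[0,2]
  i=1: D_i=min(2*2^1,7)=4, bounds=[0,4]
  i=2: D_i=min(2*2^2,7)=7, bounds=[0,7]
  i=3: D_i=min(2*2^3,7)=7, bounds=[0,7]
  i=4: D_i=min(2*2^4,7)=7, bounds=[0,7]
  i=5: D_i=min(2*2^5,7)=7, bounds=[0,7]
  i=6: D_i=min(2*2^6,7)=7, bounds=[0,7]
  i=7: D_i=min(2*2^7,7)=7, bounds=[0,7]
  i=8: D_i=min(2*2^8,7)=7, bounds=[0,7]

Answer: [0,2] [0,4] [0,7] [0,7] [0,7] [0,7] [0,7] [0,7] [0,7]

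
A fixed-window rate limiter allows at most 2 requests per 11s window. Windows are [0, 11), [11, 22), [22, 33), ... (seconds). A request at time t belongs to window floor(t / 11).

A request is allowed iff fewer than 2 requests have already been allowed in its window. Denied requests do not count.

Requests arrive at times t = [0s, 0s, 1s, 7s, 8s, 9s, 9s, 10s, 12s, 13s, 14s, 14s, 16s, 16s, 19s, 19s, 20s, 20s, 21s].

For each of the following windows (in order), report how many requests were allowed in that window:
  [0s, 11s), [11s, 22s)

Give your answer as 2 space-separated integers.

Processing requests:
  req#1 t=0s (window 0): ALLOW
  req#2 t=0s (window 0): ALLOW
  req#3 t=1s (window 0): DENY
  req#4 t=7s (window 0): DENY
  req#5 t=8s (window 0): DENY
  req#6 t=9s (window 0): DENY
  req#7 t=9s (window 0): DENY
  req#8 t=10s (window 0): DENY
  req#9 t=12s (window 1): ALLOW
  req#10 t=13s (window 1): ALLOW
  req#11 t=14s (window 1): DENY
  req#12 t=14s (window 1): DENY
  req#13 t=16s (window 1): DENY
  req#14 t=16s (window 1): DENY
  req#15 t=19s (window 1): DENY
  req#16 t=19s (window 1): DENY
  req#17 t=20s (window 1): DENY
  req#18 t=20s (window 1): DENY
  req#19 t=21s (window 1): DENY

Allowed counts by window: 2 2

Answer: 2 2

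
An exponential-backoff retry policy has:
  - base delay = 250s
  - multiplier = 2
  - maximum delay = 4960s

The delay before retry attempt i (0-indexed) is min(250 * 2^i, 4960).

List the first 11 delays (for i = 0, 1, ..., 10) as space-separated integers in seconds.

Computing each delay:
  i=0: min(250*2^0, 4960) = 250
  i=1: min(250*2^1, 4960) = 500
  i=2: min(250*2^2, 4960) = 1000
  i=3: min(250*2^3, 4960) = 2000
  i=4: min(250*2^4, 4960) = 4000
  i=5: min(250*2^5, 4960) = 4960
  i=6: min(250*2^6, 4960) = 4960
  i=7: min(250*2^7, 4960) = 4960
  i=8: min(250*2^8, 4960) = 4960
  i=9: min(250*2^9, 4960) = 4960
  i=10: min(250*2^10, 4960) = 4960

Answer: 250 500 1000 2000 4000 4960 4960 4960 4960 4960 4960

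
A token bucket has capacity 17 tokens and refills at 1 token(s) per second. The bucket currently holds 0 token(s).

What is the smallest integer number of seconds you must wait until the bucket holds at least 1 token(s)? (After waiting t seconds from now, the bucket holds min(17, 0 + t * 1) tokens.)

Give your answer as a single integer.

Answer: 1

Derivation:
Need 0 + t * 1 >= 1, so t >= 1/1.
Smallest integer t = ceil(1/1) = 1.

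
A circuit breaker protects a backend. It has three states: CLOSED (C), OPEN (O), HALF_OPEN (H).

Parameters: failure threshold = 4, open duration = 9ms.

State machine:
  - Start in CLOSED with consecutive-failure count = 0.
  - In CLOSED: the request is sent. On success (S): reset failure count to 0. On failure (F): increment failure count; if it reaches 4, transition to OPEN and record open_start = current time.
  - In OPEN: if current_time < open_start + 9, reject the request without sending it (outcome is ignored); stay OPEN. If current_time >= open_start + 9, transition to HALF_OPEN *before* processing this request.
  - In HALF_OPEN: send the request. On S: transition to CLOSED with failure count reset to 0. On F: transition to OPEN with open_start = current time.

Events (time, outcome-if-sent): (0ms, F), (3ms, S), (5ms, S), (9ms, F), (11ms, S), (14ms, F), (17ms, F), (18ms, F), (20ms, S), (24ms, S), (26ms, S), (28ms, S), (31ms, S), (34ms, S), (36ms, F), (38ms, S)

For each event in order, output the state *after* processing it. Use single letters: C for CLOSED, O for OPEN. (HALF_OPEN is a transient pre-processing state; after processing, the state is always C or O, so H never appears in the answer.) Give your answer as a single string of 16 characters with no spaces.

State after each event:
  event#1 t=0ms outcome=F: state=CLOSED
  event#2 t=3ms outcome=S: state=CLOSED
  event#3 t=5ms outcome=S: state=CLOSED
  event#4 t=9ms outcome=F: state=CLOSED
  event#5 t=11ms outcome=S: state=CLOSED
  event#6 t=14ms outcome=F: state=CLOSED
  event#7 t=17ms outcome=F: state=CLOSED
  event#8 t=18ms outcome=F: state=CLOSED
  event#9 t=20ms outcome=S: state=CLOSED
  event#10 t=24ms outcome=S: state=CLOSED
  event#11 t=26ms outcome=S: state=CLOSED
  event#12 t=28ms outcome=S: state=CLOSED
  event#13 t=31ms outcome=S: state=CLOSED
  event#14 t=34ms outcome=S: state=CLOSED
  event#15 t=36ms outcome=F: state=CLOSED
  event#16 t=38ms outcome=S: state=CLOSED

Answer: CCCCCCCCCCCCCCCC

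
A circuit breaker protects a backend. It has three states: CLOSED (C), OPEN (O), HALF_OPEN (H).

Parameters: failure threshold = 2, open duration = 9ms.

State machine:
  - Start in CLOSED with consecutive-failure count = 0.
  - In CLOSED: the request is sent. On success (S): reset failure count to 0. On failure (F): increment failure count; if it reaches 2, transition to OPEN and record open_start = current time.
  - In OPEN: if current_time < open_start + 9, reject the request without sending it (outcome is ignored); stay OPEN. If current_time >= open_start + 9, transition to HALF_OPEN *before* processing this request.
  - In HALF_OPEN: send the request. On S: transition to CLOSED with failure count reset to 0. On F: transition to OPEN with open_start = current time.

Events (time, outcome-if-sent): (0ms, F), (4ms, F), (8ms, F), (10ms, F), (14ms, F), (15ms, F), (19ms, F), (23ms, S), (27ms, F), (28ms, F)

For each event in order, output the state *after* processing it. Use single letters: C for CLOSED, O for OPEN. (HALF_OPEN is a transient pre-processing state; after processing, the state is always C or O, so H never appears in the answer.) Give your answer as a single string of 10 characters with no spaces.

State after each event:
  event#1 t=0ms outcome=F: state=CLOSED
  event#2 t=4ms outcome=F: state=OPEN
  event#3 t=8ms outcome=F: state=OPEN
  event#4 t=10ms outcome=F: state=OPEN
  event#5 t=14ms outcome=F: state=OPEN
  event#6 t=15ms outcome=F: state=OPEN
  event#7 t=19ms outcome=F: state=OPEN
  event#8 t=23ms outcome=S: state=CLOSED
  event#9 t=27ms outcome=F: state=CLOSED
  event#10 t=28ms outcome=F: state=OPEN

Answer: COOOOOOCCO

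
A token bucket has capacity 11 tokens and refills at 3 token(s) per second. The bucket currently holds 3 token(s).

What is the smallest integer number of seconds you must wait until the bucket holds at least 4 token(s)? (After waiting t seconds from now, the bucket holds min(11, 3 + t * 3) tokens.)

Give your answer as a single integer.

Need 3 + t * 3 >= 4, so t >= 1/3.
Smallest integer t = ceil(1/3) = 1.

Answer: 1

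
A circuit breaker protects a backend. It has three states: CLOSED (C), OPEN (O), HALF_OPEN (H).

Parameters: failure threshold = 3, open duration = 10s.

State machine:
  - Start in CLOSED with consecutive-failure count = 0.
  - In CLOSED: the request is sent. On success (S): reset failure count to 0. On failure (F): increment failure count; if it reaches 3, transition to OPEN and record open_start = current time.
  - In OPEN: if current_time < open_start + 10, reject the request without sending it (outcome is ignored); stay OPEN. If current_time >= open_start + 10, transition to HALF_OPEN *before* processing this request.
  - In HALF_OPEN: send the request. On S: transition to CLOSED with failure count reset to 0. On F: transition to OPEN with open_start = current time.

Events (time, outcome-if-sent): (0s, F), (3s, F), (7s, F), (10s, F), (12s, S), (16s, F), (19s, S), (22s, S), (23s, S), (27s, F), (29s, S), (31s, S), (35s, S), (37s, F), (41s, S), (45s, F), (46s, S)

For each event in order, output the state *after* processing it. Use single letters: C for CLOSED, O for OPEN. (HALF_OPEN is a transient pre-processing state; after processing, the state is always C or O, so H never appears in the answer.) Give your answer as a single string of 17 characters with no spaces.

Answer: CCOOOOCCCCCCCCCCC

Derivation:
State after each event:
  event#1 t=0s outcome=F: state=CLOSED
  event#2 t=3s outcome=F: state=CLOSED
  event#3 t=7s outcome=F: state=OPEN
  event#4 t=10s outcome=F: state=OPEN
  event#5 t=12s outcome=S: state=OPEN
  event#6 t=16s outcome=F: state=OPEN
  event#7 t=19s outcome=S: state=CLOSED
  event#8 t=22s outcome=S: state=CLOSED
  event#9 t=23s outcome=S: state=CLOSED
  event#10 t=27s outcome=F: state=CLOSED
  event#11 t=29s outcome=S: state=CLOSED
  event#12 t=31s outcome=S: state=CLOSED
  event#13 t=35s outcome=S: state=CLOSED
  event#14 t=37s outcome=F: state=CLOSED
  event#15 t=41s outcome=S: state=CLOSED
  event#16 t=45s outcome=F: state=CLOSED
  event#17 t=46s outcome=S: state=CLOSED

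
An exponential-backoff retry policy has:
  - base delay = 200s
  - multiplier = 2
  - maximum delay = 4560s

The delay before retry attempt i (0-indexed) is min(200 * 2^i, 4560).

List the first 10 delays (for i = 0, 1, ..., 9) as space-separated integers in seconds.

Answer: 200 400 800 1600 3200 4560 4560 4560 4560 4560

Derivation:
Computing each delay:
  i=0: min(200*2^0, 4560) = 200
  i=1: min(200*2^1, 4560) = 400
  i=2: min(200*2^2, 4560) = 800
  i=3: min(200*2^3, 4560) = 1600
  i=4: min(200*2^4, 4560) = 3200
  i=5: min(200*2^5, 4560) = 4560
  i=6: min(200*2^6, 4560) = 4560
  i=7: min(200*2^7, 4560) = 4560
  i=8: min(200*2^8, 4560) = 4560
  i=9: min(200*2^9, 4560) = 4560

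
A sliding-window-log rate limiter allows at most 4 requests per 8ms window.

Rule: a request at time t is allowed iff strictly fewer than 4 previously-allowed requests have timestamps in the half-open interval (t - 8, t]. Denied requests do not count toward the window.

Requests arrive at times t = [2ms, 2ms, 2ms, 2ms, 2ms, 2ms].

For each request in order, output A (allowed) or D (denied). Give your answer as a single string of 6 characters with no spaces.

Tracking allowed requests in the window:
  req#1 t=2ms: ALLOW
  req#2 t=2ms: ALLOW
  req#3 t=2ms: ALLOW
  req#4 t=2ms: ALLOW
  req#5 t=2ms: DENY
  req#6 t=2ms: DENY

Answer: AAAADD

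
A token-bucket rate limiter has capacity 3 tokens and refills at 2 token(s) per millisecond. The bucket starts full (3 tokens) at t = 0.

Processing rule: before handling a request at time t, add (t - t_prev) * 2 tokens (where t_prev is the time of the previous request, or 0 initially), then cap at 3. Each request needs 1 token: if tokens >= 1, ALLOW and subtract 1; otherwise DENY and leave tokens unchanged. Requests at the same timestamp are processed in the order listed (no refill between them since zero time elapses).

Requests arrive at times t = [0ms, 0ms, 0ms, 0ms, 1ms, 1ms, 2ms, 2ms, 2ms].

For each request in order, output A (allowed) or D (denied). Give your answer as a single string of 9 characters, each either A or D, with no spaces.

Answer: AAADAAAAD

Derivation:
Simulating step by step:
  req#1 t=0ms: ALLOW
  req#2 t=0ms: ALLOW
  req#3 t=0ms: ALLOW
  req#4 t=0ms: DENY
  req#5 t=1ms: ALLOW
  req#6 t=1ms: ALLOW
  req#7 t=2ms: ALLOW
  req#8 t=2ms: ALLOW
  req#9 t=2ms: DENY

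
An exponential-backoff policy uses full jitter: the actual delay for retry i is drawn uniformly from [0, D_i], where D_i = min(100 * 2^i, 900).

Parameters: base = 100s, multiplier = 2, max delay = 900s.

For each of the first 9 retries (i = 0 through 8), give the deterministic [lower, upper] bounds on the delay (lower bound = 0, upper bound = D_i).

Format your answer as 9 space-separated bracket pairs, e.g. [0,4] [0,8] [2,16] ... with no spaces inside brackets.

Answer: [0,100] [0,200] [0,400] [0,800] [0,900] [0,900] [0,900] [0,900] [0,900]

Derivation:
Computing bounds per retry:
  i=0: D_i=min(100*2^0,900)=100, bounds=[0,100]
  i=1: D_i=min(100*2^1,900)=200, bounds=[0,200]
  i=2: D_i=min(100*2^2,900)=400, bounds=[0,400]
  i=3: D_i=min(100*2^3,900)=800, bounds=[0,800]
  i=4: D_i=min(100*2^4,900)=900, bounds=[0,900]
  i=5: D_i=min(100*2^5,900)=900, bounds=[0,900]
  i=6: D_i=min(100*2^6,900)=900, bounds=[0,900]
  i=7: D_i=min(100*2^7,900)=900, bounds=[0,900]
  i=8: D_i=min(100*2^8,900)=900, bounds=[0,900]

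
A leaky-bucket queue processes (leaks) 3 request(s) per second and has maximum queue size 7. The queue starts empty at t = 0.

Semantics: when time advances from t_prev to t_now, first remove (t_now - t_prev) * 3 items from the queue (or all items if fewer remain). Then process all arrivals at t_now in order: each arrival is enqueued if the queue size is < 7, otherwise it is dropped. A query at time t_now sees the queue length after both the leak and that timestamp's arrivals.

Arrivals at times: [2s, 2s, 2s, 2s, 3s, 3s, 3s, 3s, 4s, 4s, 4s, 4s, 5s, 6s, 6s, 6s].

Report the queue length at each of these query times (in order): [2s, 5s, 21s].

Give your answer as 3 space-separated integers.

Answer: 4 4 0

Derivation:
Queue lengths at query times:
  query t=2s: backlog = 4
  query t=5s: backlog = 4
  query t=21s: backlog = 0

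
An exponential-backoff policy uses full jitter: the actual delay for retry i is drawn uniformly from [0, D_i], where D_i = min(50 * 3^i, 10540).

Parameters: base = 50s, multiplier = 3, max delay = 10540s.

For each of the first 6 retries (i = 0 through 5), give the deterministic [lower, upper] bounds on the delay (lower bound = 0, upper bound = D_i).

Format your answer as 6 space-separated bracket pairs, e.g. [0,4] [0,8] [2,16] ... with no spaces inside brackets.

Computing bounds per retry:
  i=0: D_i=min(50*3^0,10540)=50, bounds=[0,50]
  i=1: D_i=min(50*3^1,10540)=150, bounds=[0,150]
  i=2: D_i=min(50*3^2,10540)=450, bounds=[0,450]
  i=3: D_i=min(50*3^3,10540)=1350, bounds=[0,1350]
  i=4: D_i=min(50*3^4,10540)=4050, bounds=[0,4050]
  i=5: D_i=min(50*3^5,10540)=10540, bounds=[0,10540]

Answer: [0,50] [0,150] [0,450] [0,1350] [0,4050] [0,10540]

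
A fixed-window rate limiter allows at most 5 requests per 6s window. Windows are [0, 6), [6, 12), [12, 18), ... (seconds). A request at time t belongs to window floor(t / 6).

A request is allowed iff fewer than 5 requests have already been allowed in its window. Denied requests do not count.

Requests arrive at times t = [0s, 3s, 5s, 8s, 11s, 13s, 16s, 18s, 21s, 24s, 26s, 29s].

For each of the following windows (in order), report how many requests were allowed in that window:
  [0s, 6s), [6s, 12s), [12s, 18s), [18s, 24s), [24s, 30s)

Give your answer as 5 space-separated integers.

Processing requests:
  req#1 t=0s (window 0): ALLOW
  req#2 t=3s (window 0): ALLOW
  req#3 t=5s (window 0): ALLOW
  req#4 t=8s (window 1): ALLOW
  req#5 t=11s (window 1): ALLOW
  req#6 t=13s (window 2): ALLOW
  req#7 t=16s (window 2): ALLOW
  req#8 t=18s (window 3): ALLOW
  req#9 t=21s (window 3): ALLOW
  req#10 t=24s (window 4): ALLOW
  req#11 t=26s (window 4): ALLOW
  req#12 t=29s (window 4): ALLOW

Allowed counts by window: 3 2 2 2 3

Answer: 3 2 2 2 3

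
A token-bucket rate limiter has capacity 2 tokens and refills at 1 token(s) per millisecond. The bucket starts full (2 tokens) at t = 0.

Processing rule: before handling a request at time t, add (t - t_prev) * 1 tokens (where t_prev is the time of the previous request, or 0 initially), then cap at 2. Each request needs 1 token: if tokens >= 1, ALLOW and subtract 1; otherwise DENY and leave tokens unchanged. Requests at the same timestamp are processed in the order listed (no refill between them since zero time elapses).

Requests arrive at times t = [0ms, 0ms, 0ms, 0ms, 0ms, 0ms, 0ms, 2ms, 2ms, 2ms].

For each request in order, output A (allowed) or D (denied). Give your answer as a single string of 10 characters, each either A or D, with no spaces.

Answer: AADDDDDAAD

Derivation:
Simulating step by step:
  req#1 t=0ms: ALLOW
  req#2 t=0ms: ALLOW
  req#3 t=0ms: DENY
  req#4 t=0ms: DENY
  req#5 t=0ms: DENY
  req#6 t=0ms: DENY
  req#7 t=0ms: DENY
  req#8 t=2ms: ALLOW
  req#9 t=2ms: ALLOW
  req#10 t=2ms: DENY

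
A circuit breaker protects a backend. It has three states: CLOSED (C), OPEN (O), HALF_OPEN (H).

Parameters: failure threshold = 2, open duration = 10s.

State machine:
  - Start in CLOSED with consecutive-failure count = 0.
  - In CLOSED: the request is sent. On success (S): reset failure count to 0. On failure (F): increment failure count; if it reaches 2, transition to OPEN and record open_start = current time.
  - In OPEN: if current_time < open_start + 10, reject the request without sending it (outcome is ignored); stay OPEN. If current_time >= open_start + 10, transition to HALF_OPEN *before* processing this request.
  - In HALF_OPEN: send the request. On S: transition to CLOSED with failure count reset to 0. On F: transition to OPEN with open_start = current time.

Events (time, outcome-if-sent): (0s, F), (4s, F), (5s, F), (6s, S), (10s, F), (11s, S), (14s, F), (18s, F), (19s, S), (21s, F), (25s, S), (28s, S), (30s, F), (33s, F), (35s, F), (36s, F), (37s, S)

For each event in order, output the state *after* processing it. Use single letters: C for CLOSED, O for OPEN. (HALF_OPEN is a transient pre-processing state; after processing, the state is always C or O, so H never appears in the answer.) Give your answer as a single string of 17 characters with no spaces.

Answer: COOOOOOOOOCCCOOOO

Derivation:
State after each event:
  event#1 t=0s outcome=F: state=CLOSED
  event#2 t=4s outcome=F: state=OPEN
  event#3 t=5s outcome=F: state=OPEN
  event#4 t=6s outcome=S: state=OPEN
  event#5 t=10s outcome=F: state=OPEN
  event#6 t=11s outcome=S: state=OPEN
  event#7 t=14s outcome=F: state=OPEN
  event#8 t=18s outcome=F: state=OPEN
  event#9 t=19s outcome=S: state=OPEN
  event#10 t=21s outcome=F: state=OPEN
  event#11 t=25s outcome=S: state=CLOSED
  event#12 t=28s outcome=S: state=CLOSED
  event#13 t=30s outcome=F: state=CLOSED
  event#14 t=33s outcome=F: state=OPEN
  event#15 t=35s outcome=F: state=OPEN
  event#16 t=36s outcome=F: state=OPEN
  event#17 t=37s outcome=S: state=OPEN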